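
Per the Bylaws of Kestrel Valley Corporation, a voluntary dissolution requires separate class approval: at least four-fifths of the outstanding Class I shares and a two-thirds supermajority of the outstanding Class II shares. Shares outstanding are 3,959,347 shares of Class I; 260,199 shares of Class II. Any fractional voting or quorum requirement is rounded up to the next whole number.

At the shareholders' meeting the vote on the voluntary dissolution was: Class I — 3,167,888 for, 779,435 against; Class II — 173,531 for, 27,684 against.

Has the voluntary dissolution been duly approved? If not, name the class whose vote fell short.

Approved — every class gave the required vote.

Class I: 4/5 of 3959347 = 3167477.60, rounded up to 3167478; 3,167,478 required, 3,167,888 in favor — approved.
Class II: 2/3 of 260199 = 173466; 173,466 required, 173,531 in favor — approved.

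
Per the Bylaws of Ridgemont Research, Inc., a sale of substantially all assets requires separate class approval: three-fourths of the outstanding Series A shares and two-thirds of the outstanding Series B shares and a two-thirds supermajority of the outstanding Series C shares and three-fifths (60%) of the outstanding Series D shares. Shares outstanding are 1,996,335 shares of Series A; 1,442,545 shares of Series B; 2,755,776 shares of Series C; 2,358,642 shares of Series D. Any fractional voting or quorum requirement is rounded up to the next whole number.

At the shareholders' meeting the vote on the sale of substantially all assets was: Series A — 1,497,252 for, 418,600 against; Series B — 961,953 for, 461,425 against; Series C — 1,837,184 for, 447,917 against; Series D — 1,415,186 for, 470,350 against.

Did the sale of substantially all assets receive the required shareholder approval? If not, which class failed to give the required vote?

Approved — every class gave the required vote.

Series A: 3/4 of 1996335 = 1497251.25, rounded up to 1497252; 1,497,252 required, 1,497,252 in favor — approved.
Series B: 2/3 of 1442545 = 961696.67, rounded up to 961697; 961,697 required, 961,953 in favor — approved.
Series C: 2/3 of 2755776 = 1837184; 1,837,184 required, 1,837,184 in favor — approved.
Series D: 3/5 of 2358642 = 1415185.20, rounded up to 1415186; 1,415,186 required, 1,415,186 in favor — approved.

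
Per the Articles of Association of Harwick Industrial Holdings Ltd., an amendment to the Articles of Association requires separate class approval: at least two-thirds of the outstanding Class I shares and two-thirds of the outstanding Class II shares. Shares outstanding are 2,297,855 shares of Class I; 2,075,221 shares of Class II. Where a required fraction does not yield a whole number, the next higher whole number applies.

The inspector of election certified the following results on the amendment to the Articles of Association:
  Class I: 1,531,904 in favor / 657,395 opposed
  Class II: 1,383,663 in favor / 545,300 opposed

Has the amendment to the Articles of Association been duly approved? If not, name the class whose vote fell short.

Class I: 2/3 of 2297855 = 1531903.33, rounded up to 1531904; 1,531,904 required, 1,531,904 in favor — approved.
Class II: 2/3 of 2075221 = 1383480.67, rounded up to 1383481; 1,383,481 required, 1,383,663 in favor — approved.

Approved — every class gave the required vote.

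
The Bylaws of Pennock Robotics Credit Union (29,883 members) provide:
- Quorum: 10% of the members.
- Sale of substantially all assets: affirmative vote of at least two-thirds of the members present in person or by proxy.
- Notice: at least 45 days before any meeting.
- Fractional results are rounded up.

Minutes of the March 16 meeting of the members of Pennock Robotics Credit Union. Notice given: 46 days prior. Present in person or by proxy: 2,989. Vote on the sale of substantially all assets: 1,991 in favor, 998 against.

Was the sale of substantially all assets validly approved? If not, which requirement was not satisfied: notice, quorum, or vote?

Notice: 46 days given; 45 required. Satisfied.
Quorum: 10% of 29,883 = 2,988.30, rounded up to 2,989; 2,989 present. Satisfied.
Vote: requires two-thirds of those present (2,989); 2/3 of 2989 = 1992.67, rounded up to 1993, so 1,993 needed; 1,991 in favor. Not satisfied.

Invalid — vote requirement not satisfied.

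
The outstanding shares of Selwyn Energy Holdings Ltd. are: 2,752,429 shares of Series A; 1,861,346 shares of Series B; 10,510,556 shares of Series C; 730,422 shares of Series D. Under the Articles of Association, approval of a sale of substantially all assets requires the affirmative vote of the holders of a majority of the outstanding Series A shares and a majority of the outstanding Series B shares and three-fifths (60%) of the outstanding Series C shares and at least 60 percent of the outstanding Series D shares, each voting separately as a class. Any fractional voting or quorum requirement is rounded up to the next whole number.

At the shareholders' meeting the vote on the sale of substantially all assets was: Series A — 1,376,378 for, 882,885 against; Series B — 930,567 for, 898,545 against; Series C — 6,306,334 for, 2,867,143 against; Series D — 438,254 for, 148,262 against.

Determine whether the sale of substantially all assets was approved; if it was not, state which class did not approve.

Not approved — the Series B shares did not give the required vote.

Series A: a majority of 2752429 is 1376215; 1,376,215 required, 1,376,378 in favor — approved.
Series B: a majority of 1861346 is 930674; 930,674 required, 930,567 in favor — not approved.
Series C: 3/5 of 10510556 = 6306333.60, rounded up to 6306334; 6,306,334 required, 6,306,334 in favor — approved.
Series D: 3/5 of 730422 = 438253.20, rounded up to 438254; 438,254 required, 438,254 in favor — approved.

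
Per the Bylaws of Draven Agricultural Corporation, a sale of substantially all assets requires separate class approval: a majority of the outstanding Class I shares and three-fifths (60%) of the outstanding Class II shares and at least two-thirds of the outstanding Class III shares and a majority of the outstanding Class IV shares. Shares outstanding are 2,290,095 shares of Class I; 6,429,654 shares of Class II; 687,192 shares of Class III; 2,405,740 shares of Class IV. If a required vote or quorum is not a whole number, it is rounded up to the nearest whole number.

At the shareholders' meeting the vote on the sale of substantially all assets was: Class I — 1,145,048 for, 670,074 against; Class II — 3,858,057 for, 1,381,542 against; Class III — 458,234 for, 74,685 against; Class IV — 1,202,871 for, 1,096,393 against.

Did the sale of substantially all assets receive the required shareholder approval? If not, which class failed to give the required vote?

Approved — every class gave the required vote.

Class I: a majority of 2290095 is 1145048; 1,145,048 required, 1,145,048 in favor — approved.
Class II: 3/5 of 6429654 = 3857792.40, rounded up to 3857793; 3,857,793 required, 3,858,057 in favor — approved.
Class III: 2/3 of 687192 = 458128; 458,128 required, 458,234 in favor — approved.
Class IV: a majority of 2405740 is 1202871; 1,202,871 required, 1,202,871 in favor — approved.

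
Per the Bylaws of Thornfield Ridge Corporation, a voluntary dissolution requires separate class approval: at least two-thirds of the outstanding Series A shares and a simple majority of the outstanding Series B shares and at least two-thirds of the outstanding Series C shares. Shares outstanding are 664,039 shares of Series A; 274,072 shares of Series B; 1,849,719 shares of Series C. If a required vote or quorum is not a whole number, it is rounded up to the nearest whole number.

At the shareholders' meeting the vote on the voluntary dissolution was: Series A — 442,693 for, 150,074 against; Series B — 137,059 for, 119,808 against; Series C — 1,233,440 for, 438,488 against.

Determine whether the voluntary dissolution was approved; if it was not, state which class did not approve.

Series A: 2/3 of 664039 = 442692.67, rounded up to 442693; 442,693 required, 442,693 in favor — approved.
Series B: a majority of 274072 is 137037; 137,037 required, 137,059 in favor — approved.
Series C: 2/3 of 1849719 = 1233146; 1,233,146 required, 1,233,440 in favor — approved.

Approved — every class gave the required vote.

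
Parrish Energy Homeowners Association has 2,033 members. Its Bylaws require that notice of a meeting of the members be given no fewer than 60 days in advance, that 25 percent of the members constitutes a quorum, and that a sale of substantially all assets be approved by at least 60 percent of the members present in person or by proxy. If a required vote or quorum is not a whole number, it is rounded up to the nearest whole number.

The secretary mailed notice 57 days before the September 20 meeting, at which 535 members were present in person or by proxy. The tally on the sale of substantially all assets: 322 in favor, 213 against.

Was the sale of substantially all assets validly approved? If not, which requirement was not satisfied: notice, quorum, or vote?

Notice: 57 days given; 60 required. Not satisfied.
Quorum: 25% of 2,033 = 508.25, rounded up to 509; 535 present. Satisfied.
Vote: requires three-fifths of those present (535); 3/5 of 535 = 321, so 321 needed; 322 in favor. Satisfied.

Invalid — notice requirement not satisfied.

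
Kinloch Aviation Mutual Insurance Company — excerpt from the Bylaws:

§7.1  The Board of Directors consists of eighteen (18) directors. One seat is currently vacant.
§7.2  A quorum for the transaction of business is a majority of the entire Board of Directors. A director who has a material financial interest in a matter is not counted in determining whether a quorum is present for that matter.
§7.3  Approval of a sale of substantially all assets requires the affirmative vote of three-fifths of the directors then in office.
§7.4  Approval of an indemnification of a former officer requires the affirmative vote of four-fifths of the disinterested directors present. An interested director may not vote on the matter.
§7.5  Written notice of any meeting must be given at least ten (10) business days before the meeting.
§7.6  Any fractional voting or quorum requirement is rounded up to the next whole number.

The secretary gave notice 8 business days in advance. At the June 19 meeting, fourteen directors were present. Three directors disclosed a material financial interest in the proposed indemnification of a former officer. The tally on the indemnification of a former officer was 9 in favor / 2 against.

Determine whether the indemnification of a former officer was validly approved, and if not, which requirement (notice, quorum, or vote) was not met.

Notice: 8 business days given; 10 required (8 < 10). Not satisfied.
Quorum: 14 present, but the 3 interested directors do not count, leaving 11. Quorum is 10. Satisfied.
Vote: the indemnification of a former officer requires four-fifths of the disinterested directors present (14 − 3 = 11). 4/5 of 11 = 8.80, rounded up to 9, so 9 affirmative votes are needed; 9 voted in favor. Satisfied.

Invalid — notice requirement not satisfied.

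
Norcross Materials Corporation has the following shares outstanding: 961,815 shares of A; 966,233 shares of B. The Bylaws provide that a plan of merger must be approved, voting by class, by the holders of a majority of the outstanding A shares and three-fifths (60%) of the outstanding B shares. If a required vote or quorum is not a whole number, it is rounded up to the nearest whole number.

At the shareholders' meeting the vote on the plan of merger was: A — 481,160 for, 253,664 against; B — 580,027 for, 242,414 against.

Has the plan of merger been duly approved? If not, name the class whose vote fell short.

A: a majority of 961815 is 480908; 480,908 required, 481,160 in favor — approved.
B: 3/5 of 966233 = 579739.80, rounded up to 579740; 579,740 required, 580,027 in favor — approved.

Approved — every class gave the required vote.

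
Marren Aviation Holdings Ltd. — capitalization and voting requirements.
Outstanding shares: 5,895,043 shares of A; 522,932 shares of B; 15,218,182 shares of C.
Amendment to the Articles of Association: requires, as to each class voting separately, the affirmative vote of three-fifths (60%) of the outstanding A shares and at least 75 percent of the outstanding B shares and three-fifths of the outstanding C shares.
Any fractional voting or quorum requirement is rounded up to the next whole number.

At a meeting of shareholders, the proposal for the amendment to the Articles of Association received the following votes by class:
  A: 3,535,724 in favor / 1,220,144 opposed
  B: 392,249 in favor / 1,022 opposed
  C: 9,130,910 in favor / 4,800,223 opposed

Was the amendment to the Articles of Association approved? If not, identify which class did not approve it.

A: 3/5 of 5895043 = 3537025.80, rounded up to 3537026; 3,537,026 required, 3,535,724 in favor — not approved.
B: 3/4 of 522932 = 392199; 392,199 required, 392,249 in favor — approved.
C: 3/5 of 15218182 = 9130909.20, rounded up to 9130910; 9,130,910 required, 9,130,910 in favor — approved.

Not approved — the A shares did not give the required vote.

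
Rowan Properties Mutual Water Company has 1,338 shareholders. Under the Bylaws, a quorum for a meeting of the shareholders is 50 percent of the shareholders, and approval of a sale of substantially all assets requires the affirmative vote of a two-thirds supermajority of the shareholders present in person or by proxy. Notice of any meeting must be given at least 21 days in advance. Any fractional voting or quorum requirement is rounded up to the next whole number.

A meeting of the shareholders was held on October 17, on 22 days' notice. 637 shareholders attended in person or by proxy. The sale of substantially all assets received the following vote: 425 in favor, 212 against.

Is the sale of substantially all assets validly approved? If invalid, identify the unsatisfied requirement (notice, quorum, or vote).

Invalid — quorum requirement not satisfied.

Notice: 22 days given; 21 required. Satisfied.
Quorum: 50% of 1,338 = 669; 637 present. Not satisfied.
Vote: requires two-thirds of those present (637); 2/3 of 637 = 424.67, rounded up to 425, so 425 needed; 425 in favor. Satisfied.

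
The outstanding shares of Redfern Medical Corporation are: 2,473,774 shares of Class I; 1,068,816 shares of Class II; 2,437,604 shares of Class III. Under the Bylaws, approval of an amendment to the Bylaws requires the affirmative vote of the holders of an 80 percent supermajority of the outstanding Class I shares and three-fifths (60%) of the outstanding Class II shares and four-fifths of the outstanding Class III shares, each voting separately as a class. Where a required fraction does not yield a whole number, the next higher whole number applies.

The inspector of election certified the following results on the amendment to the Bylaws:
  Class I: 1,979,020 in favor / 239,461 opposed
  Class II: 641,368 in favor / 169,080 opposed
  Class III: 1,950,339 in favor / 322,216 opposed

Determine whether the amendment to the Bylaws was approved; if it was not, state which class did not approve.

Approved — every class gave the required vote.

Class I: 4/5 of 2473774 = 1979019.20, rounded up to 1979020; 1,979,020 required, 1,979,020 in favor — approved.
Class II: 3/5 of 1068816 = 641289.60, rounded up to 641290; 641,290 required, 641,368 in favor — approved.
Class III: 4/5 of 2437604 = 1950083.20, rounded up to 1950084; 1,950,084 required, 1,950,339 in favor — approved.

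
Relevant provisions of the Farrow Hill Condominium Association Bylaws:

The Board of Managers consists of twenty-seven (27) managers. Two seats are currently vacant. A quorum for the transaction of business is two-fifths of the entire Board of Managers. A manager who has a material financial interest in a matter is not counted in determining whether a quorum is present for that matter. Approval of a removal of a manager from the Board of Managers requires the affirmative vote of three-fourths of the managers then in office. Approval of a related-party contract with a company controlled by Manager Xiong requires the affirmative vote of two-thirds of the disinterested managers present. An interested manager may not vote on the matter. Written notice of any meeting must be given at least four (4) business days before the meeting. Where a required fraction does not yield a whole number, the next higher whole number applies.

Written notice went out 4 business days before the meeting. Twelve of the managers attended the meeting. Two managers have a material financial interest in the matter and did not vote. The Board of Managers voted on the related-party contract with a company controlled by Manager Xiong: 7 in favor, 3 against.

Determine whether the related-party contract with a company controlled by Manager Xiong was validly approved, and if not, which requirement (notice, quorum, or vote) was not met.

Notice: 4 business days given; 4 required (4 ≥ 4). Satisfied.
Quorum: 12 present, but the 2 interested managers do not count, leaving 10. Quorum is 11. Not satisfied.
Vote: the related-party contract with a company controlled by Manager Xiong requires two-thirds of the disinterested managers present (12 − 2 = 10). 2/3 of 10 = 6.67, rounded up to 7, so 7 affirmative votes are needed; 7 voted in favor. Satisfied. (Moot — without a quorum no business can be validly transacted.)

Invalid — quorum requirement not satisfied.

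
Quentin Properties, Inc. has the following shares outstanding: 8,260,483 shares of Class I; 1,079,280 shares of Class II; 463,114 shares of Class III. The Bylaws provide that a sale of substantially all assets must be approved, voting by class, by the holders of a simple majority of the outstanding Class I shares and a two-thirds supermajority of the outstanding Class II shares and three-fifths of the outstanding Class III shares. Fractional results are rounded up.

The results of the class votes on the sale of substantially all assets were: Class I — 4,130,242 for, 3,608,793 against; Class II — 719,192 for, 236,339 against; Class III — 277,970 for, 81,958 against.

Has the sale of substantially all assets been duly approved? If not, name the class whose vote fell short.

Not approved — the Class II shares did not give the required vote.

Class I: a majority of 8260483 is 4130242; 4,130,242 required, 4,130,242 in favor — approved.
Class II: 2/3 of 1079280 = 719520; 719,520 required, 719,192 in favor — not approved.
Class III: 3/5 of 463114 = 277868.40, rounded up to 277869; 277,869 required, 277,970 in favor — approved.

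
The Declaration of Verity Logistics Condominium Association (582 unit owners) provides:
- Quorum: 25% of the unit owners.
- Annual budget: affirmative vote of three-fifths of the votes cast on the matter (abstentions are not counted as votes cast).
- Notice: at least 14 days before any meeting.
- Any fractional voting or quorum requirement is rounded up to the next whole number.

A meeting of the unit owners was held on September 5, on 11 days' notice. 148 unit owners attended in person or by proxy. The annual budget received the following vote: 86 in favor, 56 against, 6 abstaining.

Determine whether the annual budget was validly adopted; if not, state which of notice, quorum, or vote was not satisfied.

Invalid — notice requirement not satisfied.

Notice: 11 days given; 14 required. Not satisfied.
Quorum: 25% of 582 = 145.50, rounded up to 146; 148 present. Satisfied.
Vote: requires three-fifths of the votes cast (148 − 6 abstaining = 142); 3/5 of 142 = 85.20, rounded up to 86, so 86 needed; 86 in favor. Satisfied.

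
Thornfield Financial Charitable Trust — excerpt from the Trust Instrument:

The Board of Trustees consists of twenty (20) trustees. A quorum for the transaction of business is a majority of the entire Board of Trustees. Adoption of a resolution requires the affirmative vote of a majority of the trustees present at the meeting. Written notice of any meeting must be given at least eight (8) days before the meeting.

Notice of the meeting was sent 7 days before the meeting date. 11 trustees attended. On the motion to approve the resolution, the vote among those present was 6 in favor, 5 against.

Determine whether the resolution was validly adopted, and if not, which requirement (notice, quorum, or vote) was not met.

Notice: 7 days given; 8 required (7 < 8). Not satisfied.
Quorum: 11 present; quorum is 11. Satisfied.
Vote: the resolution requires a majority of the trustees present (11). A majority of 11 is 6, so 6 affirmative votes are needed; 6 voted in favor. Satisfied.

Invalid — notice requirement not satisfied.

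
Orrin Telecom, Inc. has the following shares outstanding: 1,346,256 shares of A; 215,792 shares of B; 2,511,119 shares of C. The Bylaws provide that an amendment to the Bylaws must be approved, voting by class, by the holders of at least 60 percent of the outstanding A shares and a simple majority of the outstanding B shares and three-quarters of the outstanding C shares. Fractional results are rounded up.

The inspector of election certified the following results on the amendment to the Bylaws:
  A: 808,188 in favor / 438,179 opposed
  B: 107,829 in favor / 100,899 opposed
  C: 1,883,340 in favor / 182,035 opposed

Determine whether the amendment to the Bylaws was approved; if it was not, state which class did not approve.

A: 3/5 of 1346256 = 807753.60, rounded up to 807754; 807,754 required, 808,188 in favor — approved.
B: a majority of 215792 is 107897; 107,897 required, 107,829 in favor — not approved.
C: 3/4 of 2511119 = 1883339.25, rounded up to 1883340; 1,883,340 required, 1,883,340 in favor — approved.

Not approved — the B shares did not give the required vote.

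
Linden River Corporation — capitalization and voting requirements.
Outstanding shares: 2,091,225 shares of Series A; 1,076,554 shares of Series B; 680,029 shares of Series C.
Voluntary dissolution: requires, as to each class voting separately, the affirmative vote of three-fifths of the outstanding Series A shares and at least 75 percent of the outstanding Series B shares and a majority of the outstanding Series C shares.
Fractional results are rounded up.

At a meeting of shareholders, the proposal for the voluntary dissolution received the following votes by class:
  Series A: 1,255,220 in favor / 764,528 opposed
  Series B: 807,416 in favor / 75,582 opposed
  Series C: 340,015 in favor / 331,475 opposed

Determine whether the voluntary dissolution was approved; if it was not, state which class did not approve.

Approved — every class gave the required vote.

Series A: 3/5 of 2091225 = 1254735; 1,254,735 required, 1,255,220 in favor — approved.
Series B: 3/4 of 1076554 = 807415.50, rounded up to 807416; 807,416 required, 807,416 in favor — approved.
Series C: a majority of 680029 is 340015; 340,015 required, 340,015 in favor — approved.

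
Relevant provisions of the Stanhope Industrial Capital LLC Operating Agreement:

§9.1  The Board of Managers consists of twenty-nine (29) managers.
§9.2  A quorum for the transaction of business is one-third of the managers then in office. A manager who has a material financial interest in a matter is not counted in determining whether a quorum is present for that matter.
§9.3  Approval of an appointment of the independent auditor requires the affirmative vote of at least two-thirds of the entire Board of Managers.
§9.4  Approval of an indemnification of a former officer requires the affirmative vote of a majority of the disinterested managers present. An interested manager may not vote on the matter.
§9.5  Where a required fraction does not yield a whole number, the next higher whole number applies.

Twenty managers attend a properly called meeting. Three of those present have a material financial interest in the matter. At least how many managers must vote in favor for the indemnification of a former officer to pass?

The indemnification of a former officer requires a majority of the disinterested managers present (20 − 3 = 17).
A majority of 17 is 9.

9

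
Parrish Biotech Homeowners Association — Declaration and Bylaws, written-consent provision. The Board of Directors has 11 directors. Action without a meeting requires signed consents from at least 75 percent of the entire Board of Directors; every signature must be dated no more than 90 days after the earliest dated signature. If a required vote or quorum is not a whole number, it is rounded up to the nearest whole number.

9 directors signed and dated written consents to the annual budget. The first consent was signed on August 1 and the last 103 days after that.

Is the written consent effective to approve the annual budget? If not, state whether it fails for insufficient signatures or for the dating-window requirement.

Signatures required: at least 75 percent of 11 — 3/4 of 11 = 8.25, rounded up to 9, so 9 needed; 9 signed. Sufficient.
Dating window: the latest signature is 103 days after the earliest; the limit is 90 days. Outside the window.

Not effective — dating-window requirement not satisfied.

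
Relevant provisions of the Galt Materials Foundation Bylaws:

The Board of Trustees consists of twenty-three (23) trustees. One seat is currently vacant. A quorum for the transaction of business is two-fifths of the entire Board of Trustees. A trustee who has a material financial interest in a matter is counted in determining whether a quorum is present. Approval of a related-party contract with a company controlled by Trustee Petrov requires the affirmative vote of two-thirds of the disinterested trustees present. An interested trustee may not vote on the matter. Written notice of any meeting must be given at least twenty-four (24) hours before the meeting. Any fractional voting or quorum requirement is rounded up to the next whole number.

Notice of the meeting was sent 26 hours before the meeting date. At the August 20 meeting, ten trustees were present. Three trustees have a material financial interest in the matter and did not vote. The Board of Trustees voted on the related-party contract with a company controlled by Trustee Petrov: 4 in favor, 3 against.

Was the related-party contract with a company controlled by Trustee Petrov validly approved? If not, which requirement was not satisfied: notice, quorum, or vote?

Notice: 26 hours given; 24 required (26 ≥ 24). Satisfied.
Quorum: 10 present (interested trustees count toward quorum); quorum is 10. Satisfied.
Vote: the related-party contract with a company controlled by Trustee Petrov requires two-thirds of the disinterested trustees present (10 − 3 = 7). 2/3 of 7 = 4.67, rounded up to 5, so 5 affirmative votes are needed; 4 voted in favor. Not satisfied.

Invalid — vote requirement not satisfied.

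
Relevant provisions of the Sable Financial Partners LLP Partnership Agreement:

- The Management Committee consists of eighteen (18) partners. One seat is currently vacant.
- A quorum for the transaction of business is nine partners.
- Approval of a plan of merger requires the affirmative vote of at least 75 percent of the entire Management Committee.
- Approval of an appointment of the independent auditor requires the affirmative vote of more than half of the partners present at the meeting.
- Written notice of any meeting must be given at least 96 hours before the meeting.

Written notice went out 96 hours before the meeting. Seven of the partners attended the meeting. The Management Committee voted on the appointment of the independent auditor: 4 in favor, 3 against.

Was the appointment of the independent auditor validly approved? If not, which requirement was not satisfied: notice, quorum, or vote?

Notice: 96 hours given; 96 required (96 ≥ 96). Satisfied.
Quorum: 7 present; quorum is 9. Not satisfied.
Vote: the appointment of the independent auditor requires a majority of the partners present (7). A majority of 7 is 4, so 4 affirmative votes are needed; 4 voted in favor. Satisfied. (Moot — without a quorum no business can be validly transacted.)

Invalid — quorum requirement not satisfied.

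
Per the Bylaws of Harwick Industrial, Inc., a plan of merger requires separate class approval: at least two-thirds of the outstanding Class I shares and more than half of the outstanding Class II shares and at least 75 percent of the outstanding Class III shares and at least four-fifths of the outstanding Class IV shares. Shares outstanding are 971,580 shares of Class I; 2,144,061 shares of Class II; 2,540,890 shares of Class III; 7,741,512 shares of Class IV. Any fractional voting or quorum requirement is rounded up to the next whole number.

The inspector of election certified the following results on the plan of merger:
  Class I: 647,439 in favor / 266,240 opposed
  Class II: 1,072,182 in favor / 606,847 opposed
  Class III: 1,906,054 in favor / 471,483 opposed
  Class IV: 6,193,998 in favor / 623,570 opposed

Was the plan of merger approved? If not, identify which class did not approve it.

Class I: 2/3 of 971580 = 647720; 647,720 required, 647,439 in favor — not approved.
Class II: a majority of 2144061 is 1072031; 1,072,031 required, 1,072,182 in favor — approved.
Class III: 3/4 of 2540890 = 1905667.50, rounded up to 1905668; 1,905,668 required, 1,906,054 in favor — approved.
Class IV: 4/5 of 7741512 = 6193209.60, rounded up to 6193210; 6,193,210 required, 6,193,998 in favor — approved.

Not approved — the Class I shares did not give the required vote.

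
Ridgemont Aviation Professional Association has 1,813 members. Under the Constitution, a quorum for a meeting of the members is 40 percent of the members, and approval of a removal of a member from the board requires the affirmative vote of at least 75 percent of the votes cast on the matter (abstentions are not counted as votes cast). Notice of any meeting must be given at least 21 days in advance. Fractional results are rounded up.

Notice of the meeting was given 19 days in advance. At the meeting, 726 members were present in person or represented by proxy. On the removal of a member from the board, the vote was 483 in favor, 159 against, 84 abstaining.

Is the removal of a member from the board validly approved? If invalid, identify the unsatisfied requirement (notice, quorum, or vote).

Invalid — notice requirement not satisfied.

Notice: 19 days given; 21 required. Not satisfied.
Quorum: 40% of 1,813 = 725.20, rounded up to 726; 726 present. Satisfied.
Vote: requires three-fourths of the votes cast (726 − 84 abstaining = 642); 3/4 of 642 = 481.50, rounded up to 482, so 482 needed; 483 in favor. Satisfied.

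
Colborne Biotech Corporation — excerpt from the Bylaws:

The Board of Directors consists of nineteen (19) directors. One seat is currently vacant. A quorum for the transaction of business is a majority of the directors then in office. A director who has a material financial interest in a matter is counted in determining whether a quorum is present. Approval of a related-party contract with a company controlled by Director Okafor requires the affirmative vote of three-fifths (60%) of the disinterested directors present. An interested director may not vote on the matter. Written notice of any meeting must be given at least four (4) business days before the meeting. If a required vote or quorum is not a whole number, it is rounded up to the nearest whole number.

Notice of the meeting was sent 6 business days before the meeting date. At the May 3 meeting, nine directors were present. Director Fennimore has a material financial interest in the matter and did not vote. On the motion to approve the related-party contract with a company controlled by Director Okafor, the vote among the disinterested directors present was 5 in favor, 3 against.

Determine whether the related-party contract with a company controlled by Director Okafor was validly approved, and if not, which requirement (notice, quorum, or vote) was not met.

Notice: 6 business days given; 4 required (6 ≥ 4). Satisfied.
Quorum: 9 present (interested directors count toward quorum); quorum is 10. Not satisfied.
Vote: the related-party contract with a company controlled by Director Okafor requires three-fifths of the disinterested directors present (9 − 1 = 8). 3/5 of 8 = 4.80, rounded up to 5, so 5 affirmative votes are needed; 5 voted in favor. Satisfied. (Moot — without a quorum no business can be validly transacted.)

Invalid — quorum requirement not satisfied.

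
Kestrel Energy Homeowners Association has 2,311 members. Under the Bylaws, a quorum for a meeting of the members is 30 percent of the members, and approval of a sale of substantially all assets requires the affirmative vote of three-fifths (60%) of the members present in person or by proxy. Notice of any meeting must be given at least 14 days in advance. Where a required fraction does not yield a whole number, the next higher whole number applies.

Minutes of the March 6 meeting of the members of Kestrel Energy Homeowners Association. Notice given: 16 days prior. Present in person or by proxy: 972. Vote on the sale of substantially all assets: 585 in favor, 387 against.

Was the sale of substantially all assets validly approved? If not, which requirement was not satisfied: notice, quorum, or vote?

Notice: 16 days given; 14 required. Satisfied.
Quorum: 30% of 2,311 = 693.30, rounded up to 694; 972 present. Satisfied.
Vote: requires three-fifths of those present (972); 3/5 of 972 = 583.20, rounded up to 584, so 584 needed; 585 in favor. Satisfied.

Valid — all requirements satisfied.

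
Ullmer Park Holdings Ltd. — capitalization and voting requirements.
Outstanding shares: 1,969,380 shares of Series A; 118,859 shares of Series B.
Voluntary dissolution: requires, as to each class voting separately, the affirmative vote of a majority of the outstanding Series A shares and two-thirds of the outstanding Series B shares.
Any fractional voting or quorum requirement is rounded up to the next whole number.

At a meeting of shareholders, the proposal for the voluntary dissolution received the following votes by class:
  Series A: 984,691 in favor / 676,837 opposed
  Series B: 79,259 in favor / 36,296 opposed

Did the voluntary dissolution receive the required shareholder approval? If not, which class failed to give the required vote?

Approved — every class gave the required vote.

Series A: a majority of 1969380 is 984691; 984,691 required, 984,691 in favor — approved.
Series B: 2/3 of 118859 = 79239.33, rounded up to 79240; 79,240 required, 79,259 in favor — approved.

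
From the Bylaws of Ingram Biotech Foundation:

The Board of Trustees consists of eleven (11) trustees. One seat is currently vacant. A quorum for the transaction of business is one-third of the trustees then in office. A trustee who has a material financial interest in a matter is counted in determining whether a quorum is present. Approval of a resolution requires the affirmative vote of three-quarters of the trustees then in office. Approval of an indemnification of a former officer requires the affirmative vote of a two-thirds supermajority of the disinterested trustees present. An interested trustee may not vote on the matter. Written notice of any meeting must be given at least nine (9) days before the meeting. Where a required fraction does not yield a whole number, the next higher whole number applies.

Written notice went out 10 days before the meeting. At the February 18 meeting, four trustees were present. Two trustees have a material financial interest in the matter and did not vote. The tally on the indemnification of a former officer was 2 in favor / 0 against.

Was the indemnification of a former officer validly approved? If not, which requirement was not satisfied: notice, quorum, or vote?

Notice: 10 days given; 9 required (10 ≥ 9). Satisfied.
Quorum: 4 present (interested trustees count toward quorum); quorum is 4. Satisfied.
Vote: the indemnification of a former officer requires two-thirds of the disinterested trustees present (4 − 2 = 2). 2/3 of 2 = 1.33, rounded up to 2, so 2 affirmative votes are needed; 2 voted in favor. Satisfied.

Valid — all requirements satisfied.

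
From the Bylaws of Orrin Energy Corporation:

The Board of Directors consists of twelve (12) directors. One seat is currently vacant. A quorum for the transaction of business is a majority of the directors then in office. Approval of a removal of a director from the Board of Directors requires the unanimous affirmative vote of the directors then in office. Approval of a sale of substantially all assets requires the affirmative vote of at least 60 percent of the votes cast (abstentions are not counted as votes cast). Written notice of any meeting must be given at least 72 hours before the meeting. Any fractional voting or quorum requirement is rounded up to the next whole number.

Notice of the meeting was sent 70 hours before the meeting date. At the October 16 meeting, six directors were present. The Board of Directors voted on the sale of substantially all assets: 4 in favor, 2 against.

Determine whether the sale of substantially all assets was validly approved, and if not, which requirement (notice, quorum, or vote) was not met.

Invalid — notice requirement not satisfied.

Notice: 70 hours given; 72 required (70 < 72). Not satisfied.
Quorum: 6 present; quorum is 6. Satisfied.
Vote: the sale of substantially all assets requires three-fifths of the votes cast (6). 3/5 of 6 = 3.60, rounded up to 4, so 4 affirmative votes are needed; 4 voted in favor. Satisfied.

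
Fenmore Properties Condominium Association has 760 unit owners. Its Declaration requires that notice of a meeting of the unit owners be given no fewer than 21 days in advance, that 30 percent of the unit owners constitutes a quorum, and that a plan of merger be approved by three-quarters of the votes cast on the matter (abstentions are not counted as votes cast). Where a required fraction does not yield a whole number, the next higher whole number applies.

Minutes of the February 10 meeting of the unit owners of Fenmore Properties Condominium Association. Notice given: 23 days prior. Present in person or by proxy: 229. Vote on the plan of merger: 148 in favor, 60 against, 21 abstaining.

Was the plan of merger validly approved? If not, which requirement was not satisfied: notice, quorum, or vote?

Invalid — vote requirement not satisfied.

Notice: 23 days given; 21 required. Satisfied.
Quorum: 30% of 760 = 228; 229 present. Satisfied.
Vote: requires three-fourths of the votes cast (229 − 21 abstaining = 208); 3/4 of 208 = 156, so 156 needed; 148 in favor. Not satisfied.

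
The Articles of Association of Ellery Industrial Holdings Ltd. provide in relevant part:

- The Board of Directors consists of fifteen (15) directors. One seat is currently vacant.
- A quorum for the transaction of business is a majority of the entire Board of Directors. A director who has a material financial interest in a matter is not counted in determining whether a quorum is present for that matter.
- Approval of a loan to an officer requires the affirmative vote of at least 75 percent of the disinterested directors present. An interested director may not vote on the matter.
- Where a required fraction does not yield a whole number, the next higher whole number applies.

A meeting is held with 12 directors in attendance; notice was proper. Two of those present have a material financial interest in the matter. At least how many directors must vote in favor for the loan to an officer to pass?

The loan to an officer requires three-fourths of the disinterested directors present (12 − 2 = 10).
3/4 of 10 = 7.50, rounded up to 8.

8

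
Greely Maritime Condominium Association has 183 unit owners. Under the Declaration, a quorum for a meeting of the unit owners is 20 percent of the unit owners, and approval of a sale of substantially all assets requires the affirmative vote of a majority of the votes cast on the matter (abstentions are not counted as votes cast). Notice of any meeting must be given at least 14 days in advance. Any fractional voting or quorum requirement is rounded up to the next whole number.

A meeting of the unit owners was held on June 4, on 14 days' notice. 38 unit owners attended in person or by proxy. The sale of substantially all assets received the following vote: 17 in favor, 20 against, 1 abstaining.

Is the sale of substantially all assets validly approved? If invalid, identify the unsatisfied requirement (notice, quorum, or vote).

Invalid — vote requirement not satisfied.

Notice: 14 days given; 14 required. Satisfied.
Quorum: 20% of 183 = 36.60, rounded up to 37; 38 present. Satisfied.
Vote: requires a majority of the votes cast (38 − 1 abstaining = 37); a majority of 37 is 19, so 19 needed; 17 in favor. Not satisfied.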